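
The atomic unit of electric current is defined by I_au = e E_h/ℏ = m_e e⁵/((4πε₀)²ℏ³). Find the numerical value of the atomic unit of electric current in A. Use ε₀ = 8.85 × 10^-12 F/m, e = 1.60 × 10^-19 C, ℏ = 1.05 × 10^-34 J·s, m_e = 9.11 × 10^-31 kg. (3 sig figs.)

6.67 × 10^-3 A

I_au = e E_h/ℏ = m_e e⁵/((4πε₀)²ℏ³)
E_h = 4.38 × 10^-18 J
e·E_h/ℏ = 6.67 × 10^-3 A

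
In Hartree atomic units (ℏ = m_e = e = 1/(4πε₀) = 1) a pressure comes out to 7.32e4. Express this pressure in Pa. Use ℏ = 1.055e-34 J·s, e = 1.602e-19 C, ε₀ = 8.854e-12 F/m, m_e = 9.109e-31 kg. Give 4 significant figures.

One atomic unit of pressure: P_au = E_h/a₀³ = m_e⁴e¹⁰/((4πε₀)⁵ℏ⁸) = 2.929e13 Pa.
7.32e4 × 2.929e13 Pa = 2.144e18 Pa

2.144e18 Pa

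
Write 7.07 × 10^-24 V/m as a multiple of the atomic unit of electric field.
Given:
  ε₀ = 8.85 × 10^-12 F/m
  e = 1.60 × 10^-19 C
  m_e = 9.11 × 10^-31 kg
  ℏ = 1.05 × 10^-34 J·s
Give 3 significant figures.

atomic unit of electric field: E_au = E_h/(e a₀) = m_e²e⁵/((4πε₀)³ℏ⁴) = 5.20 × 10^11 V/m.
7.07 × 10^-24 / 5.20 × 10^11 = 1.36 × 10^-35

1.36 × 10^-35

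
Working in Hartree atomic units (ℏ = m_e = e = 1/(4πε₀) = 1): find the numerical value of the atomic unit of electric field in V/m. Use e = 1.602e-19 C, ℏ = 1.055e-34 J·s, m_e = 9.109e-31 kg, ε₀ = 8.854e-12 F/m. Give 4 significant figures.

Dimensional analysis gives E_au = E_h/(e a₀) = m_e²e⁵/((4πε₀)³ℏ⁴).
E_h = 4.354e-18 J
a₀ = 5.297e-11 m
E_h/(e·a₀) = 5.131e11 V/m

5.131e11 V/m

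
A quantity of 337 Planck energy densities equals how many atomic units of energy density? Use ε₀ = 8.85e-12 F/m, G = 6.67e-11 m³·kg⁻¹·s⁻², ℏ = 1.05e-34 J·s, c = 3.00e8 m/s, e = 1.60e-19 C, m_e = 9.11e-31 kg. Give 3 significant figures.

5.24e102

Planck energy density: u_P = c⁷/(ℏG²) = 4.68e113 J/m³
atomic unit of energy density: u_au = E_h/a₀³ = m_e⁴e¹⁰/((4πε₀)⁵ℏ⁸) = 3.01e13 J/m³
337 × 4.68e113 / 3.01e13 = 5.24e102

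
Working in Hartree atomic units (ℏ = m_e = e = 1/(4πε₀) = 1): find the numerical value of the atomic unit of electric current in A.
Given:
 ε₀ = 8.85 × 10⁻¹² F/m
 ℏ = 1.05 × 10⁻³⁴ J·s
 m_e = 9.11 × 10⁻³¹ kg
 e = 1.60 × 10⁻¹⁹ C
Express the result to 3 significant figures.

From ℏ = m_e = e = 1/(4πε₀) = 1 the current scale is I_au = e E_h/ℏ = m_e e⁵/((4πε₀)²ℏ³).
E_h = 4.38 × 10⁻¹⁸ J
e·E_h/ℏ = 6.67 × 10⁻³ A

6.67 × 10⁻³ A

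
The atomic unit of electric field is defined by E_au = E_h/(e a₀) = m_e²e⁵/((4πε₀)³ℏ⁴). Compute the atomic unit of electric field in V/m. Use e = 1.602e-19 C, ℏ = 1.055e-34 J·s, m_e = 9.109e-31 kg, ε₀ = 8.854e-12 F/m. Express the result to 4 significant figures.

E_au = E_h/(e a₀) = m_e²e⁵/((4πε₀)³ℏ⁴)
E_h = 4.354e-18 J
a₀ = 5.297e-11 m
E_h/(e·a₀) = 5.131e11 V/m

5.131e11 V/m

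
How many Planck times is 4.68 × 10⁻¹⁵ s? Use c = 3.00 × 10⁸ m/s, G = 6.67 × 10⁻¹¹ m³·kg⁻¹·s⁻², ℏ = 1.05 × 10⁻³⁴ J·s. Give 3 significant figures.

Planck time: t_P = √(ℏG/c⁵) = 5.37 × 10⁻⁴⁴ s.
4.68 × 10⁻¹⁵ / 5.37 × 10⁻⁴⁴ = 8.72 × 10²⁸

8.72 × 10²⁸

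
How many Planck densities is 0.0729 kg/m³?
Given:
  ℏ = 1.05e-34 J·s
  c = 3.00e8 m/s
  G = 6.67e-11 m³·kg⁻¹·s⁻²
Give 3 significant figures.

1.40e-98

Planck density: ρ_P = c⁵/(ℏG²) = 5.20e96 kg/m³.
0.0729 / 5.20e96 = 1.40e-98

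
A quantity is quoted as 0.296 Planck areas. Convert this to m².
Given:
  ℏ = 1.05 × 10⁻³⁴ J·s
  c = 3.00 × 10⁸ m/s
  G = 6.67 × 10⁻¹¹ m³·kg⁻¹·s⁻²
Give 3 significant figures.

One Planck area: A_P = ℏG/c³ = 2.59 × 10⁻⁷⁰ m².
0.296 × 2.59 × 10⁻⁷⁰ m² = 7.68 × 10⁻⁷¹ m²

7.68 × 10⁻⁷¹ m²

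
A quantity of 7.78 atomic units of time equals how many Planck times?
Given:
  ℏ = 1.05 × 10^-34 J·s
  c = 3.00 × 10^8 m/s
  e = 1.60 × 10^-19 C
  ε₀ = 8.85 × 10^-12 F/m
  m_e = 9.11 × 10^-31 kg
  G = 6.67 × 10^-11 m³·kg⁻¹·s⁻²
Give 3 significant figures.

atomic unit of time: τ_au = (4πε₀)²ℏ³/(m_e e⁴) = 2.40 × 10^-17 s
Planck time: t_P = √(ℏG/c⁵) = 5.37 × 10^-44 s
7.78 × 2.40 × 10^-17 / 5.37 × 10^-44 = 3.48 × 10^27

3.48 × 10^27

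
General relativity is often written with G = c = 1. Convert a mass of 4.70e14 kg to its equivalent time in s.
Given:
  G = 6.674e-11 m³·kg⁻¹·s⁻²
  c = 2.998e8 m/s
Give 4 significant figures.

Mass → time via G/c³.
4.70e14 kg × (G/c³) = 1.164e-21 s

1.164e-21 s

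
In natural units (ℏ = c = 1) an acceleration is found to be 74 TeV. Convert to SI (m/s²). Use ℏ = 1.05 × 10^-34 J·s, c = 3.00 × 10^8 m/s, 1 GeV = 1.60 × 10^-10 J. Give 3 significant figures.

Acceleration is [L]/[T]² = c·[E]/ℏ.
1 GeV → c/ℏ × (1 GeV in J) = 4.57 × 10^32 m/s².
Convert the energy scale: 74 TeV = 7.40 × 10^4 GeV.
Result: 7.40 × 10^4 × 4.57 × 10^32 = 3.38 × 10^37 m/s².

3.38 × 10^37 m/s²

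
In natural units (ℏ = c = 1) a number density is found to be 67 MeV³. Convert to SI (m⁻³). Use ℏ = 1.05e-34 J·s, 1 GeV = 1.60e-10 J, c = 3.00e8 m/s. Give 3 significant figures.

Number density is [L]⁻³ = [E]³/(ℏc)³.
1 GeV³ → 1/(ℏc)³ × (1 GeV in J)³ = 1.31e47 m⁻³.
Convert the energy scale: 67 MeV³ = 6.70e-8 GeV³.
Result: 6.70e-8 × 1.31e47 = 8.78e39 m⁻³.

8.78e39 m⁻³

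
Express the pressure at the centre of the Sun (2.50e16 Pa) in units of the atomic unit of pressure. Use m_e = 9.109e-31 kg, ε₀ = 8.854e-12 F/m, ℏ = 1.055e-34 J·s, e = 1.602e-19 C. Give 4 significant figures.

atomic unit of pressure: P_au = E_h/a₀³ = m_e⁴e¹⁰/((4πε₀)⁵ℏ⁸) = 2.929e13 Pa.
2.50e16 / 2.929e13 = 853.5

853.5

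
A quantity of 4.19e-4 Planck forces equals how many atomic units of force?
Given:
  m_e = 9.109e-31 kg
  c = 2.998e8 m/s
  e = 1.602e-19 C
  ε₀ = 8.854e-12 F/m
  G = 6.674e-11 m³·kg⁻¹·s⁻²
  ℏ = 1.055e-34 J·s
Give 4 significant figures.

6.170e47

Planck force: F_P = c⁴/G = 1.210e44 N
atomic unit of force: F_au = E_h/a₀ = m_e²e⁶/((4πε₀)³ℏ⁴) = 8.220e-8 N
4.19e-4 × 1.210e44 / 8.220e-8 = 6.170e47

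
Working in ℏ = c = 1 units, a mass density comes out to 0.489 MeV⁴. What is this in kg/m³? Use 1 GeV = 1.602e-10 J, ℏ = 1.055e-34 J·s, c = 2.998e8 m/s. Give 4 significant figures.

1.133e8 kg/m³

Mass density is [E]/(c²[L]³) = [E]⁴/(ℏ³c⁵).
1 GeV⁴ → 1/(ℏ³c⁵) × (1 GeV in J)⁴ = 2.316e20 kg/m³.
Convert the energy scale: 0.489 MeV⁴ = 4.89e-13 GeV⁴.
Result: 4.89e-13 × 2.316e20 = 1.133e8 kg/m³.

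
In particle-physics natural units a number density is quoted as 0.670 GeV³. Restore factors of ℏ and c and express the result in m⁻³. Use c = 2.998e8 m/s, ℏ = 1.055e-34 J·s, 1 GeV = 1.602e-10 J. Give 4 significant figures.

8.706e46 m⁻³

Number density is [L]⁻³ = [E]³/(ℏc)³.
1 GeV³ → 1/(ℏc)³ × (1 GeV in J)³ = 1.299e47 m⁻³.
Result: 0.670 × 1.299e47 = 8.706e46 m⁻³.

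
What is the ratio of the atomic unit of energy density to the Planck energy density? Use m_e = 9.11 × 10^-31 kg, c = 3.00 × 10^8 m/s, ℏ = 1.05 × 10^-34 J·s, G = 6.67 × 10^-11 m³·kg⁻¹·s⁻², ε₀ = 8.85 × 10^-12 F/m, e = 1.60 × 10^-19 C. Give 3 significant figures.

atomic unit of energy density: u_au = E_h/a₀³ = m_e⁴e¹⁰/((4πε₀)⁵ℏ⁸) = 3.01 × 10^13 J/m³
Planck energy density: u_P = c⁷/(ℏG²) = 4.68 × 10^113 J/m³
ratio = 3.01 × 10^13 / 4.68 × 10^113 = 6.44 × 10^-101

6.44 × 10^-101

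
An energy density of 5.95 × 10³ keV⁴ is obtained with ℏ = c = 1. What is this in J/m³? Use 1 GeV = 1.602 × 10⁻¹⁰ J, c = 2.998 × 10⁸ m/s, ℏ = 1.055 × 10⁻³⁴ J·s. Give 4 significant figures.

[E]/[L]³ = [E]⁴/(ℏc)³; restore (ℏc)⁻³.
1 GeV⁴ → 1/(ℏc)³ × (1 GeV in J)⁴ = 2.082 × 10³⁷ J/m³.
Convert the energy scale: 5.95 × 10³ keV⁴ = 5.95 × 10⁻²¹ GeV⁴.
Result: 5.95 × 10⁻²¹ × 2.082 × 10³⁷ = 1.239 × 10¹⁷ J/m³.

1.239 × 10¹⁷ J/m³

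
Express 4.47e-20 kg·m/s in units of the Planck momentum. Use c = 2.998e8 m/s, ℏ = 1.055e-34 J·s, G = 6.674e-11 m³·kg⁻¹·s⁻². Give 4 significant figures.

Planck momentum: p_P = √(ℏc³/G) = 6.527 kg·m/s.
4.47e-20 / 6.527 = 6.849e-21

6.849e-21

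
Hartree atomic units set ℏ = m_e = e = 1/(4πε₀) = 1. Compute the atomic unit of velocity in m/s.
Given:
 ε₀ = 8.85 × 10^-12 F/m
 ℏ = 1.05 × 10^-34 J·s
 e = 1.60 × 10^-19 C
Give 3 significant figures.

From ℏ = m_e = e = 1/(4πε₀) = 1 the velocity scale is v_au = e²/(4πε₀ℏ).
  = 2.56 × 10^-38 / 1.17 × 10^-44
  = 2.19 × 10^6 m/s

2.19 × 10^6 m/s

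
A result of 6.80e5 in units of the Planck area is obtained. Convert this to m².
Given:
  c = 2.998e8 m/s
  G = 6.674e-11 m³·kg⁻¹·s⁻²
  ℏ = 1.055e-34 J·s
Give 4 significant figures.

1.777e-64 m²

One Planck area: A_P = ℏG/c³ = 2.613e-70 m².
6.80e5 × 2.613e-70 m² = 1.777e-64 m²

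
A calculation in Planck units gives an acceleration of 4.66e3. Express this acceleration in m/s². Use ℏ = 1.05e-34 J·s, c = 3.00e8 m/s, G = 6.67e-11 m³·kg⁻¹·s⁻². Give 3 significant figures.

2.60e55 m/s²

One Planck acceleration: a_P = √(c⁷/(ℏG)) = 5.59e51 m/s².
4.66e3 × 5.59e51 m/s² = 2.60e55 m/s²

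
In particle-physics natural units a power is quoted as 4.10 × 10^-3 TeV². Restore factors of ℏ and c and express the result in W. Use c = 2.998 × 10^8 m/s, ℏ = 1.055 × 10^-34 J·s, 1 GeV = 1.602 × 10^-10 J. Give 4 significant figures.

9.974 × 10^17 W

Power is [E]/[T] = [E]²/ℏ.
1 GeV² → 1/ℏ × (1 GeV in J)² = 2.433 × 10^14 W.
Convert the energy scale: 4.10 × 10^-3 TeV² = 4.10 × 10^3 GeV².
Result: 4.10 × 10^3 × 2.433 × 10^14 = 9.974 × 10^17 W.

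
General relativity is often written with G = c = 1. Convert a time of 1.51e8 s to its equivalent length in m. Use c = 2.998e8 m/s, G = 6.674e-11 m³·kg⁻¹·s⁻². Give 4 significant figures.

4.527e16 m

Time → length via c.
1.51e8 s × (c) = 4.527e16 m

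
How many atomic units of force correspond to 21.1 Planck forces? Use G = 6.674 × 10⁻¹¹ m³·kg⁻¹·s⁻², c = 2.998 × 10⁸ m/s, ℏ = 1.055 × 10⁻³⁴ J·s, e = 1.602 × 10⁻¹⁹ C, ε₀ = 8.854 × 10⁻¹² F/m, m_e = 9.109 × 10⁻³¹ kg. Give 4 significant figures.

3.107 × 10⁵²

Planck force: F_P = c⁴/G = 1.210 × 10⁴⁴ N
atomic unit of force: F_au = E_h/a₀ = m_e²e⁶/((4πε₀)³ℏ⁴) = 8.220 × 10⁻⁸ N
21.1 × 1.210 × 10⁴⁴ / 8.220 × 10⁻⁸ = 3.107 × 10⁵²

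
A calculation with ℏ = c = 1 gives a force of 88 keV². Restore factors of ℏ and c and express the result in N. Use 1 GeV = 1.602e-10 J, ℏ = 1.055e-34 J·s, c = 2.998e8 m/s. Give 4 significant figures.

Force is [E]/[L] = [E]²/(ℏc); restore (ℏc)⁻¹.
1 GeV² → 1/(ℏc) × (1 GeV in J)² = 8.114e5 N.
Convert the energy scale: 88 keV² = 8.80e-11 GeV².
Result: 8.80e-11 × 8.114e5 = 7.140e-5 N.

7.140e-5 N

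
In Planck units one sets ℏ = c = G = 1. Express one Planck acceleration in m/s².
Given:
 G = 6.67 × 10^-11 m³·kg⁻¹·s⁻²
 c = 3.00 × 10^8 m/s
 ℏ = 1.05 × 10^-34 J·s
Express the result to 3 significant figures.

5.59 × 10^51 m/s²

a_P = √(c⁷/(ℏG))
  = √(3.12 × 10^103)
  = 5.59 × 10^51 m/s²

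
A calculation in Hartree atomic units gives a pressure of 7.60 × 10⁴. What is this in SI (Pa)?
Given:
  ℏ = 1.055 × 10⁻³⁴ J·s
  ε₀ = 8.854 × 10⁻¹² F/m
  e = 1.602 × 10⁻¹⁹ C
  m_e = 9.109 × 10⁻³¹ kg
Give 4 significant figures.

2.226 × 10¹⁸ Pa

One atomic unit of pressure: P_au = E_h/a₀³ = m_e⁴e¹⁰/((4πε₀)⁵ℏ⁸) = 2.929 × 10¹³ Pa.
7.60 × 10⁴ × 2.929 × 10¹³ Pa = 2.226 × 10¹⁸ Pa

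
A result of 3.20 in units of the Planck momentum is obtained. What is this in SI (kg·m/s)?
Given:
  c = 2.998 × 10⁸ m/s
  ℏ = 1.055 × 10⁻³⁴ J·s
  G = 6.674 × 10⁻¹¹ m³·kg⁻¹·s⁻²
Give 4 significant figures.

20.88 kg·m/s

One Planck momentum: p_P = √(ℏc³/G) = 6.527 kg·m/s.
3.20 × 6.527 kg·m/s = 20.88 kg·m/s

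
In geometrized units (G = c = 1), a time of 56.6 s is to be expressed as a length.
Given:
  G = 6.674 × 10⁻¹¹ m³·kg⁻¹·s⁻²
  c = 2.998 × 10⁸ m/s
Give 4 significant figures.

1.697 × 10¹⁰ m

Time → length via c.
56.6 s × (c) = 1.697 × 10¹⁰ m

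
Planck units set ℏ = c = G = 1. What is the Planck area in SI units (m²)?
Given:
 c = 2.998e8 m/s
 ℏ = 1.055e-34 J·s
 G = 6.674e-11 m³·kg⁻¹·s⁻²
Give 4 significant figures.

The unique combination of the constants set to 1 with dimensions of area is A_P = ℏG/c³.
  = 7.041e-45 / 2.695e25
  = 2.613e-70 m²

2.613e-70 m²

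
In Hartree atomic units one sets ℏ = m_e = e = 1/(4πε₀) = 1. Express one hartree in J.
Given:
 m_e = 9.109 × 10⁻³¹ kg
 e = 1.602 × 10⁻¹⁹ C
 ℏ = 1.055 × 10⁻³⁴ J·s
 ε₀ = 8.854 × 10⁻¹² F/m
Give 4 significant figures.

E_h = m_e e⁴/(4πε₀ℏ)²
  = 6.000 × 10⁻¹⁰⁶ / 1.378 × 10⁻⁸⁸
  = 4.354 × 10⁻¹⁸ J

4.354 × 10⁻¹⁸ J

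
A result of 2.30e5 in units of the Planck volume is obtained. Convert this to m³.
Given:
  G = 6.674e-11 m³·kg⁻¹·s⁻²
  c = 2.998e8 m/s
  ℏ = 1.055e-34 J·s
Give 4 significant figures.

9.715e-100 m³

One Planck volume: V_P = (ℏG/c³)^(3/2) = 4.224e-105 m³.
2.30e5 × 4.224e-105 m³ = 9.715e-100 m³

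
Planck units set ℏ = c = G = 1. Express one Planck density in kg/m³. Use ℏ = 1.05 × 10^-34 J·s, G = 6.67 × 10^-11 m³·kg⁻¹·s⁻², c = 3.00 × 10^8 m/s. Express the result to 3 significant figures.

5.20 × 10^96 kg/m³

Dimensional analysis gives ρ_P = c⁵/(ℏG²).
  = 2.43 × 10^42 / 4.67 × 10^-55
  = 5.20 × 10^96 kg/m³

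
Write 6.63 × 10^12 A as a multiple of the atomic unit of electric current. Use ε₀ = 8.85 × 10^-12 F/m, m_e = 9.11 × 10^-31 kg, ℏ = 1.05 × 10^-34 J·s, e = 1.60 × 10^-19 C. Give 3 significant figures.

atomic unit of electric current: I_au = e E_h/ℏ = m_e e⁵/((4πε₀)²ℏ³) = 6.67 × 10^-3 A.
6.63 × 10^12 / 6.67 × 10^-3 = 9.94 × 10^14

9.94 × 10^14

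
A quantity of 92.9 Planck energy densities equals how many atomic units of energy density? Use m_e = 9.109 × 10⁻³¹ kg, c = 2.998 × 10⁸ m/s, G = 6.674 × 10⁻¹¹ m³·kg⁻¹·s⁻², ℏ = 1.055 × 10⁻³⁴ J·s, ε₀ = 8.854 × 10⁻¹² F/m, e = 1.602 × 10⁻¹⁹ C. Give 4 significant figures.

1.469 × 10¹⁰²

Planck energy density: u_P = c⁷/(ℏG²) = 4.632 × 10¹¹³ J/m³
atomic unit of energy density: u_au = E_h/a₀³ = m_e⁴e¹⁰/((4πε₀)⁵ℏ⁸) = 2.929 × 10¹³ J/m³
92.9 × 4.632 × 10¹¹³ / 2.929 × 10¹³ = 1.469 × 10¹⁰²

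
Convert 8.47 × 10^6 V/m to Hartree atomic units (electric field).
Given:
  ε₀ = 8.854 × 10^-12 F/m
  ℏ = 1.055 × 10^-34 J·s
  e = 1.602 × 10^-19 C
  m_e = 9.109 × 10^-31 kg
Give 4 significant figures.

1.651 × 10^-5

atomic unit of electric field: E_au = E_h/(e a₀) = m_e²e⁵/((4πε₀)³ℏ⁴) = 5.131 × 10^11 V/m.
8.47 × 10^6 / 5.131 × 10^11 = 1.651 × 10^-5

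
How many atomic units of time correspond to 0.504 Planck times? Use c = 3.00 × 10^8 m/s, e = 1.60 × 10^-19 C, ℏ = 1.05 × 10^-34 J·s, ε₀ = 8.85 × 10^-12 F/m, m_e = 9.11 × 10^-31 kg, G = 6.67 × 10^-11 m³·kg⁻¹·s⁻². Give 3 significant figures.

1.13 × 10^-27

Planck time: t_P = √(ℏG/c⁵) = 5.37 × 10^-44 s
atomic unit of time: τ_au = (4πε₀)²ℏ³/(m_e e⁴) = 2.40 × 10^-17 s
0.504 × 5.37 × 10^-44 / 2.40 × 10^-17 = 1.13 × 10^-27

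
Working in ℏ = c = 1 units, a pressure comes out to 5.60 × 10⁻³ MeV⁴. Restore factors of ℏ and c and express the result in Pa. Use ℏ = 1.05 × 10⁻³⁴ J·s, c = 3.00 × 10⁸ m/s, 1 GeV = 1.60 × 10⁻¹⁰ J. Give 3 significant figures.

1.17 × 10²³ Pa

Pressure is [E]/[L]³ = [E]⁴/(ℏc)³.
1 GeV⁴ → 1/(ℏc)³ × (1 GeV in J)⁴ = 2.10 × 10³⁷ Pa.
Convert the energy scale: 5.60 × 10⁻³ MeV⁴ = 5.60 × 10⁻¹⁵ GeV⁴.
Result: 5.60 × 10⁻¹⁵ × 2.10 × 10³⁷ = 1.17 × 10²³ Pa.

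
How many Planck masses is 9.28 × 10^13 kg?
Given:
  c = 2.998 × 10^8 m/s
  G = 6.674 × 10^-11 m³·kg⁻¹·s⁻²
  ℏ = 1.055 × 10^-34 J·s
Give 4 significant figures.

4.263 × 10^21

Planck mass: m_P = √(ℏc/G) = 2.177 × 10^-8 kg.
9.28 × 10^13 / 2.177 × 10^-8 = 4.263 × 10^21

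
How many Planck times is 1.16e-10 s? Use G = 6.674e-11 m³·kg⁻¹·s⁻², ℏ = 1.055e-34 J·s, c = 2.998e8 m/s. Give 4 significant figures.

2.151e33

Planck time: t_P = √(ℏG/c⁵) = 5.392e-44 s.
1.16e-10 / 5.392e-44 = 2.151e33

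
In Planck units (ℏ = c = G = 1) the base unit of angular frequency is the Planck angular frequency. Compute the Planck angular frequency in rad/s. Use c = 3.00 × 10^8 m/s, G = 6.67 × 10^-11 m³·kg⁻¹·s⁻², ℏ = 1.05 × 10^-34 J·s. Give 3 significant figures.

ω_P = √(c⁵/(ℏG))
  = √(3.47 × 10^86)
  = 1.86 × 10^43 rad/s

1.86 × 10^43 rad/s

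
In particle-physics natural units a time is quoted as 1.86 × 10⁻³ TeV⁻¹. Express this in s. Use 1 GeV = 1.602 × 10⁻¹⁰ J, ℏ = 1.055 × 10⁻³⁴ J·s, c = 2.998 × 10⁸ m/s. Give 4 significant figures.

1.225 × 10⁻³⁰ s

A time is [E]⁻¹ in ℏ=c=1; restore one factor of ℏ.
1 GeV⁻¹ → ℏ × (1 GeV in J)⁻¹ = 6.586 × 10⁻²⁵ s.
Convert the energy scale: 1.86 × 10⁻³ TeV⁻¹ = 1.86 × 10⁻⁶ GeV⁻¹.
Result: 1.86 × 10⁻⁶ × 6.586 × 10⁻²⁵ = 1.225 × 10⁻³⁰ s.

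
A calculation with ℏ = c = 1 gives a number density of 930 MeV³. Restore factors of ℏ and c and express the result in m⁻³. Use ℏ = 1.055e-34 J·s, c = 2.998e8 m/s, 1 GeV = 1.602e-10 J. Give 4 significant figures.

1.208e41 m⁻³

Number density is [L]⁻³ = [E]³/(ℏc)³.
1 GeV³ → 1/(ℏc)³ × (1 GeV in J)³ = 1.299e47 m⁻³.
Convert the energy scale: 930 MeV³ = 9.30e-7 GeV³.
Result: 9.30e-7 × 1.299e47 = 1.208e41 m⁻³.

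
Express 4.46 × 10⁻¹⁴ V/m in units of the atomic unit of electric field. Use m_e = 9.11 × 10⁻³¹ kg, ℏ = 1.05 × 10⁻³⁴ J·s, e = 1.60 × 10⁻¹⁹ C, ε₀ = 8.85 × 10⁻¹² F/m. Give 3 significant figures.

atomic unit of electric field: E_au = E_h/(e a₀) = m_e²e⁵/((4πε₀)³ℏ⁴) = 5.20 × 10¹¹ V/m.
4.46 × 10⁻¹⁴ / 5.20 × 10¹¹ = 8.57 × 10⁻²⁶

8.57 × 10⁻²⁶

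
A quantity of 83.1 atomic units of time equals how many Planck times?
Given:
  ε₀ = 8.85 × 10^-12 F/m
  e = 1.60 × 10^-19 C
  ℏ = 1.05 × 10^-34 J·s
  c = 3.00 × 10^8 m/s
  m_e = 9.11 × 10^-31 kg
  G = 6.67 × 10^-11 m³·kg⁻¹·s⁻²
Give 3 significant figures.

atomic unit of time: τ_au = (4πε₀)²ℏ³/(m_e e⁴) = 2.40 × 10^-17 s
Planck time: t_P = √(ℏG/c⁵) = 5.37 × 10^-44 s
83.1 × 2.40 × 10^-17 / 5.37 × 10^-44 = 3.71 × 10^28

3.71 × 10^28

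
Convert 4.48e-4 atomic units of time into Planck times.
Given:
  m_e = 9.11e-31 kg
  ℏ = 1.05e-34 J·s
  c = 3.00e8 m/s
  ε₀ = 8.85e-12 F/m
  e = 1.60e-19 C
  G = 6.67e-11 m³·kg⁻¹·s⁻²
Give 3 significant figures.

2.00e23

atomic unit of time: τ_au = (4πε₀)²ℏ³/(m_e e⁴) = 2.40e-17 s
Planck time: t_P = √(ℏG/c⁵) = 5.37e-44 s
4.48e-4 × 2.40e-17 / 5.37e-44 = 2.00e23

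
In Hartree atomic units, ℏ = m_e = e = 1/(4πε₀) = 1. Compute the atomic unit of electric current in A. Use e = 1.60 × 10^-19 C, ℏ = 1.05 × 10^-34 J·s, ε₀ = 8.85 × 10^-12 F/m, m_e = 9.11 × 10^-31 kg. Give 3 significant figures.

6.67 × 10^-3 A

From ℏ = m_e = e = 1/(4πε₀) = 1 the current scale is I_au = e E_h/ℏ = m_e e⁵/((4πε₀)²ℏ³).
E_h = 4.38 × 10^-18 J
e·E_h/ℏ = 6.67 × 10^-3 A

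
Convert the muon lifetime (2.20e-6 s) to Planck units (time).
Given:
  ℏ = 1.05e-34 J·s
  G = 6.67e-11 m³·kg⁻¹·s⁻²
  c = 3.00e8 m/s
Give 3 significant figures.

Planck time: t_P = √(ℏG/c⁵) = 5.37e-44 s.
2.20e-6 / 5.37e-44 = 4.10e37

4.10e37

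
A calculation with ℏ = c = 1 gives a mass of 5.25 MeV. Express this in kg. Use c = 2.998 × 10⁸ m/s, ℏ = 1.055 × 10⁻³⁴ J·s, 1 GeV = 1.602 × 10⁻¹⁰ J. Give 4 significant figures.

Mass is [E]/c²; divide by c².
1 GeV → 1/c² × (1 GeV in J) = 1.782 × 10⁻²⁷ kg.
Convert the energy scale: 5.25 MeV = 5.25 × 10⁻³ GeV.
Result: 5.25 × 10⁻³ × 1.782 × 10⁻²⁷ = 9.357 × 10⁻³⁰ kg.

9.357 × 10⁻³⁰ kg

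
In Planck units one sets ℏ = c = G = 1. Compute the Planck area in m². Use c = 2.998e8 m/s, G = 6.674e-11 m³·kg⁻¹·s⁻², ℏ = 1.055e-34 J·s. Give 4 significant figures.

A_P = ℏG/c³
  = 7.041e-45 / 2.695e25
  = 2.613e-70 m²

2.613e-70 m²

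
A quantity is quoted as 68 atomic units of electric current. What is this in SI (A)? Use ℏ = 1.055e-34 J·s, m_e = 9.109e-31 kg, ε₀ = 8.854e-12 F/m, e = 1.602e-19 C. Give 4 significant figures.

One atomic unit of electric current: I_au = e E_h/ℏ = m_e e⁵/((4πε₀)²ℏ³) = 6.612e-3 A.
68 × 6.612e-3 A = 0.4496 A

0.4496 A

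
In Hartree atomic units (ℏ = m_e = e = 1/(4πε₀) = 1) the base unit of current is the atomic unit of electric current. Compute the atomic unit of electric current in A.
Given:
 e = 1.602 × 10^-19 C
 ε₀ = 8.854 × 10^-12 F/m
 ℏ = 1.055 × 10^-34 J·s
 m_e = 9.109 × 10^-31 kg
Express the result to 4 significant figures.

I_au = e E_h/ℏ = m_e e⁵/((4πε₀)²ℏ³)
E_h = 4.354 × 10^-18 J
e·E_h/ℏ = 6.612 × 10^-3 A

6.612 × 10^-3 A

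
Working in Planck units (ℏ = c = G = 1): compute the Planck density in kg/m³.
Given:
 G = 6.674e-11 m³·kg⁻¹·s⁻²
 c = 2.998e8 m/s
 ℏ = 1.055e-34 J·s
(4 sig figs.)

5.154e96 kg/m³

Dimensional analysis gives ρ_P = c⁵/(ℏG²).
  = 2.422e42 / 4.699e-55
  = 5.154e96 kg/m³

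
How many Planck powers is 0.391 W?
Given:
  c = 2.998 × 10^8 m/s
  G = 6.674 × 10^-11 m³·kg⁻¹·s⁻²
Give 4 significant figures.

1.077 × 10^-53

Planck power: P_P = c⁵/G = 3.629 × 10^52 W.
0.391 / 3.629 × 10^52 = 1.077 × 10^-53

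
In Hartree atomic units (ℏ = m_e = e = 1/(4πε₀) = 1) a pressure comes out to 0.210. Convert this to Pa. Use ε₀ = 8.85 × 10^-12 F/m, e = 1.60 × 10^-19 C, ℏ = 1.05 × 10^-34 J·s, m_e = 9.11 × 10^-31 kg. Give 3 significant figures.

6.33 × 10^12 Pa

One atomic unit of pressure: P_au = E_h/a₀³ = m_e⁴e¹⁰/((4πε₀)⁵ℏ⁸) = 3.01 × 10^13 Pa.
0.210 × 3.01 × 10^13 Pa = 6.33 × 10^12 Pa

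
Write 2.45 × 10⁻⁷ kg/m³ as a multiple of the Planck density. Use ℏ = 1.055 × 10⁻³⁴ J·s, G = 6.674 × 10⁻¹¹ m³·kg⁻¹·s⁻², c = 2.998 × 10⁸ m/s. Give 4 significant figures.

4.754 × 10⁻¹⁰⁴

Planck density: ρ_P = c⁵/(ℏG²) = 5.154 × 10⁹⁶ kg/m³.
2.45 × 10⁻⁷ / 5.154 × 10⁹⁶ = 4.754 × 10⁻¹⁰⁴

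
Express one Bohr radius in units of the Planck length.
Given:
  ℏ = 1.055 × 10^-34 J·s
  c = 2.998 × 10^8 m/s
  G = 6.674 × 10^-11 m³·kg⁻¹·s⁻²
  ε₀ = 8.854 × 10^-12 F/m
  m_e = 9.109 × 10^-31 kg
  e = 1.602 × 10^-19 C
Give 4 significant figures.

Bohr radius: a₀ = 4πε₀ℏ²/(m_e e²) = 5.297 × 10^-11 m
Planck length: ℓ_P = √(ℏG/c³) = 1.616 × 10^-35 m
ratio = 5.297 × 10^-11 / 1.616 × 10^-35 = 3.277 × 10^24

3.277 × 10^24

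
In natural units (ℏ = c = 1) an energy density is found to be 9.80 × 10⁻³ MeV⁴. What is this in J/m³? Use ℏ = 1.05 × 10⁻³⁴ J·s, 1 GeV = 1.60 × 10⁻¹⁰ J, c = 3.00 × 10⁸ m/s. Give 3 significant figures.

2.05 × 10²³ J/m³

[E]/[L]³ = [E]⁴/(ℏc)³; restore (ℏc)⁻³.
1 GeV⁴ → 1/(ℏc)³ × (1 GeV in J)⁴ = 2.10 × 10³⁷ J/m³.
Convert the energy scale: 9.80 × 10⁻³ MeV⁴ = 9.80 × 10⁻¹⁵ GeV⁴.
Result: 9.80 × 10⁻¹⁵ × 2.10 × 10³⁷ = 2.05 × 10²³ J/m³.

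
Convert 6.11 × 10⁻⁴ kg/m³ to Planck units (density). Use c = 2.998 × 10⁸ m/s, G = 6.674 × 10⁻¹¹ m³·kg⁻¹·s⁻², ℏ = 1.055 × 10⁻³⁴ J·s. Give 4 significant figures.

1.186 × 10⁻¹⁰⁰

Planck density: ρ_P = c⁵/(ℏG²) = 5.154 × 10⁹⁶ kg/m³.
6.11 × 10⁻⁴ / 5.154 × 10⁹⁶ = 1.186 × 10⁻¹⁰⁰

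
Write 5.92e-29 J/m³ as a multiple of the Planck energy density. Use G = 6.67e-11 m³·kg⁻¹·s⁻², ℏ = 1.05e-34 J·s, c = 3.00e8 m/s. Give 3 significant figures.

1.26e-142

Planck energy density: u_P = c⁷/(ℏG²) = 4.68e113 J/m³.
5.92e-29 / 4.68e113 = 1.26e-142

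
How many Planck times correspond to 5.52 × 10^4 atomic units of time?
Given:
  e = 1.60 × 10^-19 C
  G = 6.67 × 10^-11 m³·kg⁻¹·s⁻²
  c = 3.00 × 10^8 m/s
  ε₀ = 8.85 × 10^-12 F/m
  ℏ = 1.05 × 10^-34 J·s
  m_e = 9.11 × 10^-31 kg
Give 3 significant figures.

atomic unit of time: τ_au = (4πε₀)²ℏ³/(m_e e⁴) = 2.40 × 10^-17 s
Planck time: t_P = √(ℏG/c⁵) = 5.37 × 10^-44 s
5.52 × 10^4 × 2.40 × 10^-17 / 5.37 × 10^-44 = 2.47 × 10^31

2.47 × 10^31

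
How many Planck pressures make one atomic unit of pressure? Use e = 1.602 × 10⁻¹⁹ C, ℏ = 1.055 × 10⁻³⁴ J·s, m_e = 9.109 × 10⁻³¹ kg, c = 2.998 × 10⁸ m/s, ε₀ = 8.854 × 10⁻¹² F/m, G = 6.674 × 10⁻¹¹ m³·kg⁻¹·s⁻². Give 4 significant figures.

atomic unit of pressure: P_au = E_h/a₀³ = m_e⁴e¹⁰/((4πε₀)⁵ℏ⁸) = 2.929 × 10¹³ Pa
Planck pressure: p_P = c⁷/(ℏG²) = 4.632 × 10¹¹³ Pa
ratio = 2.929 × 10¹³ / 4.632 × 10¹¹³ = 6.323 × 10⁻¹⁰¹

6.323 × 10⁻¹⁰¹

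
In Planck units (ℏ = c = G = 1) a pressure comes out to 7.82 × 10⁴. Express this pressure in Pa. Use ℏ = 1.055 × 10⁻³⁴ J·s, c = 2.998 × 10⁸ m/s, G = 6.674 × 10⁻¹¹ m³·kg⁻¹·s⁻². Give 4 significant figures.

One Planck pressure: p_P = c⁷/(ℏG²) = 4.632 × 10¹¹³ Pa.
7.82 × 10⁴ × 4.632 × 10¹¹³ Pa = 3.622 × 10¹¹⁸ Pa

3.622 × 10¹¹⁸ Pa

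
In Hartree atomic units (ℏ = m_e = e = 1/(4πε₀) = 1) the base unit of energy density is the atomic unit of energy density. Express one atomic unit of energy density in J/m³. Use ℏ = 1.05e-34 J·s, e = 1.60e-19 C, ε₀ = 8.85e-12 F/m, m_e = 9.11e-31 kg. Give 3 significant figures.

3.01e13 J/m³

u_au = E_h/a₀³ = m_e⁴e¹⁰/((4πε₀)⁵ℏ⁸)
E_h = 4.38e-18 J
a₀ = 5.26e-11 m
E_h/a₀³ = 3.01e13 J/m³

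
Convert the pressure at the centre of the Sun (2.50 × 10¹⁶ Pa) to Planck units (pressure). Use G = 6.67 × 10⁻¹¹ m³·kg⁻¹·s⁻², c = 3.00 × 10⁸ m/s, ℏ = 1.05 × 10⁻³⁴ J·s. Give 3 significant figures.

Planck pressure: p_P = c⁷/(ℏG²) = 4.68 × 10¹¹³ Pa.
2.50 × 10¹⁶ / 4.68 × 10¹¹³ = 5.34 × 10⁻⁹⁸

5.34 × 10⁻⁹⁸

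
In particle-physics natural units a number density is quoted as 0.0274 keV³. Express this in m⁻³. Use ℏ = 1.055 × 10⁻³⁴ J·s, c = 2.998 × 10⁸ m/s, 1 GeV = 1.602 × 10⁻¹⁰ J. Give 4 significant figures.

3.560 × 10²⁷ m⁻³

Number density is [L]⁻³ = [E]³/(ℏc)³.
1 GeV³ → 1/(ℏc)³ × (1 GeV in J)³ = 1.299 × 10⁴⁷ m⁻³.
Convert the energy scale: 0.0274 keV³ = 2.74 × 10⁻²⁰ GeV³.
Result: 2.74 × 10⁻²⁰ × 1.299 × 10⁴⁷ = 3.560 × 10²⁷ m⁻³.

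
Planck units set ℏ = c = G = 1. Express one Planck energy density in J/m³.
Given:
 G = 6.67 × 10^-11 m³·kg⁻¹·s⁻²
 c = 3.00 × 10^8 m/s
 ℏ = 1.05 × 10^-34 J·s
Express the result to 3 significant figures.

4.68 × 10^113 J/m³

From ℏ = c = G = 1 the energy density scale is u_P = c⁷/(ℏG²).
  = 2.19 × 10^59 / 4.67 × 10^-55
  = 4.68 × 10^113 J/m³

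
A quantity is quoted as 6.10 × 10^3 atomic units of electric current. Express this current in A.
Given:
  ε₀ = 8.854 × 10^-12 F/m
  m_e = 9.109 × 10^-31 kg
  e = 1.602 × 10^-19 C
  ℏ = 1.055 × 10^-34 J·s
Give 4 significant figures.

40.33 A

One atomic unit of electric current: I_au = e E_h/ℏ = m_e e⁵/((4πε₀)²ℏ³) = 6.612 × 10^-3 A.
6.10 × 10^3 × 6.612 × 10^-3 A = 40.33 A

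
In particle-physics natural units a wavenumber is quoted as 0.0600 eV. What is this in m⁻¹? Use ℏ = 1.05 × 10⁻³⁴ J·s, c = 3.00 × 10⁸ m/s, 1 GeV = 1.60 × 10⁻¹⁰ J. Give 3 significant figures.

3.05 × 10⁵ m⁻¹

Inverse length is [E]/(ℏc).
1 GeV → 1/(ℏc) × (1 GeV in J) = 5.08 × 10¹⁵ m⁻¹.
Convert the energy scale: 0.0600 eV = 6.00 × 10⁻¹¹ GeV.
Result: 6.00 × 10⁻¹¹ × 5.08 × 10¹⁵ = 3.05 × 10⁵ m⁻¹.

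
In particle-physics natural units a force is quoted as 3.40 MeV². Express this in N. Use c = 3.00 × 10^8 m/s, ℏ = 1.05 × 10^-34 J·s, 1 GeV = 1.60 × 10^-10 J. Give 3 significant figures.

2.76 N

Force is [E]/[L] = [E]²/(ℏc); restore (ℏc)⁻¹.
1 GeV² → 1/(ℏc) × (1 GeV in J)² = 8.13 × 10^5 N.
Convert the energy scale: 3.40 MeV² = 3.40 × 10^-6 GeV².
Result: 3.40 × 10^-6 × 8.13 × 10^5 = 2.76 N.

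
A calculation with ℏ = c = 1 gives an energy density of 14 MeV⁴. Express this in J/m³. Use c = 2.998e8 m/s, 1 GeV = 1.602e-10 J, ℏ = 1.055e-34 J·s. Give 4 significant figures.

2.914e26 J/m³

[E]/[L]³ = [E]⁴/(ℏc)³; restore (ℏc)⁻³.
1 GeV⁴ → 1/(ℏc)³ × (1 GeV in J)⁴ = 2.082e37 J/m³.
Convert the energy scale: 14 MeV⁴ = 1.40e-11 GeV⁴.
Result: 1.40e-11 × 2.082e37 = 2.914e26 J/m³.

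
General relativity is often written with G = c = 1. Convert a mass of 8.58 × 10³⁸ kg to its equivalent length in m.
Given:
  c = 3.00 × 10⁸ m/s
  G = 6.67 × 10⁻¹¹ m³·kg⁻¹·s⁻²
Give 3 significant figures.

6.36 × 10¹¹ m

In G = c = 1 units mass has dimensions of length; the conversion factor is G/c².
8.58 × 10³⁸ kg × (G/c²) = 6.36 × 10¹¹ m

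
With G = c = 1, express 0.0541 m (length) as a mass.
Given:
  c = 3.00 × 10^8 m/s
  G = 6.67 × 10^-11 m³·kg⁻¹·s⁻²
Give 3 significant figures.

7.30 × 10^25 kg

Length → mass via c²/G.
0.0541 m × (c²/G) = 7.30 × 10^25 kg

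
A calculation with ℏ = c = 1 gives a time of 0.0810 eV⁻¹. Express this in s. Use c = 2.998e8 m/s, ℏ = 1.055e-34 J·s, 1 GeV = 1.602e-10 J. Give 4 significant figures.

A time is [E]⁻¹ in ℏ=c=1; restore one factor of ℏ.
1 GeV⁻¹ → ℏ × (1 GeV in J)⁻¹ = 6.586e-25 s.
Convert the energy scale: 0.0810 eV⁻¹ = 8.10e7 GeV⁻¹.
Result: 8.10e7 × 6.586e-25 = 5.334e-17 s.

5.334e-17 s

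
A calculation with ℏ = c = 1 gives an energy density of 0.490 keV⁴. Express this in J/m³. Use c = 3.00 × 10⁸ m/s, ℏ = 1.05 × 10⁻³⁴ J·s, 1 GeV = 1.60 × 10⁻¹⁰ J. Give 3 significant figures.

1.03 × 10¹³ J/m³

[E]/[L]³ = [E]⁴/(ℏc)³; restore (ℏc)⁻³.
1 GeV⁴ → 1/(ℏc)³ × (1 GeV in J)⁴ = 2.10 × 10³⁷ J/m³.
Convert the energy scale: 0.490 keV⁴ = 4.90 × 10⁻²⁵ GeV⁴.
Result: 4.90 × 10⁻²⁵ × 2.10 × 10³⁷ = 1.03 × 10¹³ J/m³.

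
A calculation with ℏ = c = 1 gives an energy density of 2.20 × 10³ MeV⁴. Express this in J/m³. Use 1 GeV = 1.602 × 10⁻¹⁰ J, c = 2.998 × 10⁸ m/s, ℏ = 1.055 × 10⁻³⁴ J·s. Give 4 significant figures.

[E]/[L]³ = [E]⁴/(ℏc)³; restore (ℏc)⁻³.
1 GeV⁴ → 1/(ℏc)³ × (1 GeV in J)⁴ = 2.082 × 10³⁷ J/m³.
Convert the energy scale: 2.20 × 10³ MeV⁴ = 2.20 × 10⁻⁹ GeV⁴.
Result: 2.20 × 10⁻⁹ × 2.082 × 10³⁷ = 4.580 × 10²⁸ J/m³.

4.580 × 10²⁸ J/m³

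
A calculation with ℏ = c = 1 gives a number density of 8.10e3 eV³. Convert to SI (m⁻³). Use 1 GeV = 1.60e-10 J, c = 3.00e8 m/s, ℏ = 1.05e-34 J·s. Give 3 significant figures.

Number density is [L]⁻³ = [E]³/(ℏc)³.
1 GeV³ → 1/(ℏc)³ × (1 GeV in J)³ = 1.31e47 m⁻³.
Convert the energy scale: 8.10e3 eV³ = 8.10e-24 GeV³.
Result: 8.10e-24 × 1.31e47 = 1.06e24 m⁻³.

1.06e24 m⁻³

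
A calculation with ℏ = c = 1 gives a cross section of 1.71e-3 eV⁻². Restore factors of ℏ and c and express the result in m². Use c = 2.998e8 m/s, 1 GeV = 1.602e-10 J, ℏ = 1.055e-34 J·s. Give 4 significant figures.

Area is [L]² = [E]⁻²·(ℏc)²; restore (ℏc)².
1 GeV⁻² → (ℏc)² × (1 GeV in J)⁻² = 3.898e-32 m².
Convert the energy scale: 1.71e-3 eV⁻² = 1.71e15 GeV⁻².
Result: 1.71e15 × 3.898e-32 = 6.666e-17 m².

6.666e-17 m²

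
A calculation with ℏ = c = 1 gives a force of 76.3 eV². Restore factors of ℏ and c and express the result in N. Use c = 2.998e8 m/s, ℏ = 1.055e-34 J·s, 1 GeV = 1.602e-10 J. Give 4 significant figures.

Force is [E]/[L] = [E]²/(ℏc); restore (ℏc)⁻¹.
1 GeV² → 1/(ℏc) × (1 GeV in J)² = 8.114e5 N.
Convert the energy scale: 76.3 eV² = 7.63e-17 GeV².
Result: 7.63e-17 × 8.114e5 = 6.191e-11 N.

6.191e-11 N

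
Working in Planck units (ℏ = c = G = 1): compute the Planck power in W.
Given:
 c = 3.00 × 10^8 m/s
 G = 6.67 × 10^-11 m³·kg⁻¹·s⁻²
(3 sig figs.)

Dimensional analysis gives P_P = c⁵/G.
  = 2.43 × 10^42 / 6.67 × 10^-11
  = 3.64 × 10^52 W

3.64 × 10^52 W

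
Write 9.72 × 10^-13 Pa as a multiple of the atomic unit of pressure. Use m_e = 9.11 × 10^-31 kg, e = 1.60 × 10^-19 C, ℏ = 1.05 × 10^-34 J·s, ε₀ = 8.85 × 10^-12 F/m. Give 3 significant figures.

3.23 × 10^-26

atomic unit of pressure: P_au = E_h/a₀³ = m_e⁴e¹⁰/((4πε₀)⁵ℏ⁸) = 3.01 × 10^13 Pa.
9.72 × 10^-13 / 3.01 × 10^13 = 3.23 × 10^-26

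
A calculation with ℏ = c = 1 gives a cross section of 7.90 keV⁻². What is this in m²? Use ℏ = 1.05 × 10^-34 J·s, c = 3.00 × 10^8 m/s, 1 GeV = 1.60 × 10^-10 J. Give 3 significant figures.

Area is [L]² = [E]⁻²·(ℏc)²; restore (ℏc)².
1 GeV⁻² → (ℏc)² × (1 GeV in J)⁻² = 3.88 × 10^-32 m².
Convert the energy scale: 7.90 keV⁻² = 7.90 × 10^12 GeV⁻².
Result: 7.90 × 10^12 × 3.88 × 10^-32 = 3.06 × 10^-19 m².

3.06 × 10^-19 m²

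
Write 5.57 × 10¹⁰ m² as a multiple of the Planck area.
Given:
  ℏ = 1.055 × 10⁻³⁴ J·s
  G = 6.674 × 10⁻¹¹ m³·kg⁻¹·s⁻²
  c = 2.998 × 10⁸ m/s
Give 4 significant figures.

2.132 × 10⁸⁰

Planck area: A_P = ℏG/c³ = 2.613 × 10⁻⁷⁰ m².
5.57 × 10¹⁰ / 2.613 × 10⁻⁷⁰ = 2.132 × 10⁸⁰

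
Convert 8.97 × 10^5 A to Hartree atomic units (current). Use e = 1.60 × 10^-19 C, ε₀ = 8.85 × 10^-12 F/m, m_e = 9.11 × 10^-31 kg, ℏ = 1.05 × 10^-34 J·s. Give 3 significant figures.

atomic unit of electric current: I_au = e E_h/ℏ = m_e e⁵/((4πε₀)²ℏ³) = 6.67 × 10^-3 A.
8.97 × 10^5 / 6.67 × 10^-3 = 1.34 × 10^8

1.34 × 10^8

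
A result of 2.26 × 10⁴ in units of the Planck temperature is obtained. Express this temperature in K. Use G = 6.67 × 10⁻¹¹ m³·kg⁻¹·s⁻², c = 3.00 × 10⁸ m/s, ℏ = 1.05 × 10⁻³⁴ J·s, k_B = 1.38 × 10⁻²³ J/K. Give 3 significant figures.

3.20 × 10³⁶ K

One Planck temperature: T_P = √(ℏc⁵/G) / k_B = 1.42 × 10³² K.
2.26 × 10⁴ × 1.42 × 10³² K = 3.20 × 10³⁶ K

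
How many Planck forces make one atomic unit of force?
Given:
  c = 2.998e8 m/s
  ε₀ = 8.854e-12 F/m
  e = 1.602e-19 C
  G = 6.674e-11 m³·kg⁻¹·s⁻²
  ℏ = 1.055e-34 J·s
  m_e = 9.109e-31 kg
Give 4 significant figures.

atomic unit of force: F_au = E_h/a₀ = m_e²e⁶/((4πε₀)³ℏ⁴) = 8.220e-8 N
Planck force: F_P = c⁴/G = 1.210e44 N
ratio = 8.220e-8 / 1.210e44 = 6.791e-52

6.791e-52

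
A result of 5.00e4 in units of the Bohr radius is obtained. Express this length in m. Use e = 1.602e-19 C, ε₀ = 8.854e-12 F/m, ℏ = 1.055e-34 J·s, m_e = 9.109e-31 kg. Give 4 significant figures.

2.649e-6 m

One Bohr radius: a₀ = 4πε₀ℏ²/(m_e e²) = 5.297e-11 m.
5.00e4 × 5.297e-11 m = 2.649e-6 m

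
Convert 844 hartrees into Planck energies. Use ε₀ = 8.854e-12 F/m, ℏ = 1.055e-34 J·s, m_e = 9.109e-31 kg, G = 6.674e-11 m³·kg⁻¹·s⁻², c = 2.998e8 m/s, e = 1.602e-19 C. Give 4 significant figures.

hartree: E_h = m_e e⁴/(4πε₀ℏ)² = 4.354e-18 J
Planck energy: E_P = √(ℏc⁵/G) = 1.957e9 J
844 × 4.354e-18 / 1.957e9 = 1.878e-24

1.878e-24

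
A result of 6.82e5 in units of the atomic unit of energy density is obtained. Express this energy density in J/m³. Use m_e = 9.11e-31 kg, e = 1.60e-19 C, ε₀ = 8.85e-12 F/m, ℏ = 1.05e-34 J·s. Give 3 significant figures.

One atomic unit of energy density: u_au = E_h/a₀³ = m_e⁴e¹⁰/((4πε₀)⁵ℏ⁸) = 3.01e13 J/m³.
6.82e5 × 3.01e13 J/m³ = 2.05e19 J/m³

2.05e19 J/m³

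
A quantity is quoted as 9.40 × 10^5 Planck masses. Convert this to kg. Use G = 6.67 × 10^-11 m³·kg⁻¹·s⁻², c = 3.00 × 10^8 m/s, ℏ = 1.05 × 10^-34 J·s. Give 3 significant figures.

One Planck mass: m_P = √(ℏc/G) = 2.17 × 10^-8 kg.
9.40 × 10^5 × 2.17 × 10^-8 kg = 0.0204 kg

0.0204 kg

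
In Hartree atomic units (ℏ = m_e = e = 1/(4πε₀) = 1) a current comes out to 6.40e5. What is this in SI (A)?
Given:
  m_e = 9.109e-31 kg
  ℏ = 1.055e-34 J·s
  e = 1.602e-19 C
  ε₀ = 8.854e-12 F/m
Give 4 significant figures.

One atomic unit of electric current: I_au = e E_h/ℏ = m_e e⁵/((4πε₀)²ℏ³) = 6.612e-3 A.
6.40e5 × 6.612e-3 A = 4.232e3 A

4.232e3 A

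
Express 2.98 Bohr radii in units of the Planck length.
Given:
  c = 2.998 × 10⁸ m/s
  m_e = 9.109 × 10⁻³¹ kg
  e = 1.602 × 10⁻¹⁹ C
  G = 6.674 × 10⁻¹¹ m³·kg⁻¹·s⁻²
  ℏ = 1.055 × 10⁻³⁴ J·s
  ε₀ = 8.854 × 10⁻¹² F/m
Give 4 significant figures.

9.766 × 10²⁴

Bohr radius: a₀ = 4πε₀ℏ²/(m_e e²) = 5.297 × 10⁻¹¹ m
Planck length: ℓ_P = √(ℏG/c³) = 1.616 × 10⁻³⁵ m
2.98 × 5.297 × 10⁻¹¹ / 1.616 × 10⁻³⁵ = 9.766 × 10²⁴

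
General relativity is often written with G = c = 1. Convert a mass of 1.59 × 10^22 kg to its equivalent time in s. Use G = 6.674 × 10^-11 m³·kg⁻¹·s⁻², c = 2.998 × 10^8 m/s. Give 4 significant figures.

Mass → time via G/c³.
1.59 × 10^22 kg × (G/c³) = 3.938 × 10^-14 s

3.938 × 10^-14 s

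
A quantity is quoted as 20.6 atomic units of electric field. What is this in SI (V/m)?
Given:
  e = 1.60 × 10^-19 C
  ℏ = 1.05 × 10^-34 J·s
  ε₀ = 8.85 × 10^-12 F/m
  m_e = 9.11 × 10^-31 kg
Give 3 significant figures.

1.07 × 10^13 V/m

One atomic unit of electric field: E_au = E_h/(e a₀) = m_e²e⁵/((4πε₀)³ℏ⁴) = 5.20 × 10^11 V/m.
20.6 × 5.20 × 10^11 V/m = 1.07 × 10^13 V/m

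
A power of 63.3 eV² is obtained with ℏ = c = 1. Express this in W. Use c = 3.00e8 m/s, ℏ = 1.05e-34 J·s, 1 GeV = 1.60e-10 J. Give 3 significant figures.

Power is [E]/[T] = [E]²/ℏ.
1 GeV² → 1/ℏ × (1 GeV in J)² = 2.44e14 W.
Convert the energy scale: 63.3 eV² = 6.33e-17 GeV².
Result: 6.33e-17 × 2.44e14 = 0.0154 W.

0.0154 W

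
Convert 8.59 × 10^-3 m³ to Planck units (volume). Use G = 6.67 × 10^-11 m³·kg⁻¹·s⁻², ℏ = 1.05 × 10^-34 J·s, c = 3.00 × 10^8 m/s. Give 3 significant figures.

Planck volume: V_P = (ℏG/c³)^(3/2) = 4.18 × 10^-105 m³.
8.59 × 10^-3 / 4.18 × 10^-105 = 2.06 × 10^102

2.06 × 10^102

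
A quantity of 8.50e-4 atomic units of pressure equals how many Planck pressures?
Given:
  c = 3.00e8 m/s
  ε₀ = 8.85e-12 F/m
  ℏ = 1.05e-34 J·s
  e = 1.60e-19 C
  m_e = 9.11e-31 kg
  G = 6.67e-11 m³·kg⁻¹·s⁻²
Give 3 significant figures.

5.47e-104

atomic unit of pressure: P_au = E_h/a₀³ = m_e⁴e¹⁰/((4πε₀)⁵ℏ⁸) = 3.01e13 Pa
Planck pressure: p_P = c⁷/(ℏG²) = 4.68e113 Pa
8.50e-4 × 3.01e13 / 4.68e113 = 5.47e-104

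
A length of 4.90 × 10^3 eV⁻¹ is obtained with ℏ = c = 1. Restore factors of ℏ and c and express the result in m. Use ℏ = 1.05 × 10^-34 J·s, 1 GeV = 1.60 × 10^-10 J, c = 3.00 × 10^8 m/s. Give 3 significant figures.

A length is [E]⁻¹ in ℏ=c=1; restore one factor of ℏc.
1 GeV⁻¹ → ℏc × (1 GeV in J)⁻¹ = 1.97 × 10^-16 m.
Convert the energy scale: 4.90 × 10^3 eV⁻¹ = 4.90 × 10^12 GeV⁻¹.
Result: 4.90 × 10^12 × 1.97 × 10^-16 = 9.65 × 10^-4 m.

9.65 × 10^-4 m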